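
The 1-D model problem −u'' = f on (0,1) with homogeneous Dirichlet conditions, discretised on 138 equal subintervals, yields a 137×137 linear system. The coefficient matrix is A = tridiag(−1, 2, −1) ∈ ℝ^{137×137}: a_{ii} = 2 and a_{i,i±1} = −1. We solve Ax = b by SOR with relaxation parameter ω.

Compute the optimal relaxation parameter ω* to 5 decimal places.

½·tridiag(1,0,1) at n=137: λ_k = cos(kπ/138); max |λ| at k=1 ⇒ ρ_J = cos(π/138) ≈ 0.99974.
√(1−ρ_J²) simplifies to sin(π/138) = 0.022763.
[ω*] 2 ÷ (1 + 0.022763) = 2 ÷ 1.022763 = 1.95549.
ρ_SOR = ω* − 1 ≈ 0.95549.

ω* = 1.95549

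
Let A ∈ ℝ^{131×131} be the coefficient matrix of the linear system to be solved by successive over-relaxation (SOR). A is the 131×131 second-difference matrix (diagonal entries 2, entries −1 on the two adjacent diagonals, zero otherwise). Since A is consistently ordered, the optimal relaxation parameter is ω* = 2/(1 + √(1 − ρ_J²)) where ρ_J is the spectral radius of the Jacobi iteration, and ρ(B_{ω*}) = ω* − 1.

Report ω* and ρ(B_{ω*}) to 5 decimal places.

n=131: λ(B_J) = 1 − λ(A)/2 = cos(kπ/132); k=1 gives ρ_J = 0.99972.
√(1−ρ_J²) simplifies to sin(π/132) = 0.023798.
ω* = 2 / (1 + 0.023798) = 2 / 1.023798 ≈ 1.95351.
and ρ(B_{ω*}) = 1.95351 − 1 = 0.95351.

ω* = 1.95351, ρ_SOR = 0.95351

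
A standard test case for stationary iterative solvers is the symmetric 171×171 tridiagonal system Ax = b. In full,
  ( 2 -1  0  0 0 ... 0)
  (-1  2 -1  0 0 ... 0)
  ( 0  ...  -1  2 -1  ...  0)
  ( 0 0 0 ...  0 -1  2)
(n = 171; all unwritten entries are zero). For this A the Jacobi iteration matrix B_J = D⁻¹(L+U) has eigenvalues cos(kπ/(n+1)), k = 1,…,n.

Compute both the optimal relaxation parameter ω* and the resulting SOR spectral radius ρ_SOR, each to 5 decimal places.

B_J for the 171×171 system has eigenvalues cos(kπ/172); ρ_J = cos(π/172) = 0.99983.
√(1−ρ_J²) simplifies to sin(π/172) = 0.018264.
[ω*] 2 ÷ (1 + 0.018264) = 2 ÷ 1.018264 = 1.96413.
ρ_SOR = ω* − 1 ≈ 0.96413.

ω* = 1.96413, ρ_SOR = 0.96413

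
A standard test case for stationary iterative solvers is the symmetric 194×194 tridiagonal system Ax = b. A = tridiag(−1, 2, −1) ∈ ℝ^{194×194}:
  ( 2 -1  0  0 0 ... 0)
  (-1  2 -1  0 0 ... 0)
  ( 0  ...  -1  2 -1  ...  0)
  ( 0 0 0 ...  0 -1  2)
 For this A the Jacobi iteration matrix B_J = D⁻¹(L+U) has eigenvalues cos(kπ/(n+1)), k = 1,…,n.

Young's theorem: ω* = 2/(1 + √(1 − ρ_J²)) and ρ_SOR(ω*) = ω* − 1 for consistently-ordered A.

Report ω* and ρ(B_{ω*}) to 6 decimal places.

ω* = 1.968291, ρ_SOR = 0.968291

spectrum of D⁻¹(L+U) = {cos(kπ/195) : 1≤k≤194}; ρ_J = cos(π/195) = 0.999870.
√(1 − cos²(π/195)) = sin(π/195) ≈ 0.0161100.
ω* = 2 / (1 + 0.0161100) = 2 / 1.0161100 ≈ 1.968291.
and ρ(B_{ω*}) = 1.968291 − 1 = 0.968291.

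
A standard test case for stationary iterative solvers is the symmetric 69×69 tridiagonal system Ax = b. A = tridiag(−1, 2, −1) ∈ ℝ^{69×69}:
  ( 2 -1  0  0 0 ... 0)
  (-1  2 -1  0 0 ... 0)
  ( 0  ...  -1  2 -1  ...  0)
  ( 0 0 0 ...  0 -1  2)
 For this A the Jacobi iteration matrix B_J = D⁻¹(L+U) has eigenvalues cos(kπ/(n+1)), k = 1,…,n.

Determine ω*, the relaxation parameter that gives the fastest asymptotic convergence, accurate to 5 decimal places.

ω* = 1.91412

ρ_J = max_k |cos(kπ/70)| = cos(π/70) = 0.99899
1 − cos²(π/70) = sin²(π/70) ⇒ √(1−ρ_J²) = sin(π/70) = 0.044865.
[ω*] 2 ÷ (1 + 0.044865) = 2 ÷ 1.044865 = 1.91412.
ρ(B_{ω*}) = ω*−1 = 0.91412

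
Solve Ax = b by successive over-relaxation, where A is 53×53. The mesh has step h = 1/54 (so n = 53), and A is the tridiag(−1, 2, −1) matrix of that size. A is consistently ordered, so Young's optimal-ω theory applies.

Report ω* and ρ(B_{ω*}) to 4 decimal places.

B_J for the 53×53 system has eigenvalues cos(kπ/54); ρ_J = cos(π/54) = 0.9983.
root = sin(π/54) = 0.05814  (since 1−cos² = sin²).
So ω* = 2/1.05814 = 1.8901 (Young).
and ρ(B_{ω*}) = 1.8901 − 1 = 0.8901.

ω* = 1.8901, ρ_SOR = 0.8901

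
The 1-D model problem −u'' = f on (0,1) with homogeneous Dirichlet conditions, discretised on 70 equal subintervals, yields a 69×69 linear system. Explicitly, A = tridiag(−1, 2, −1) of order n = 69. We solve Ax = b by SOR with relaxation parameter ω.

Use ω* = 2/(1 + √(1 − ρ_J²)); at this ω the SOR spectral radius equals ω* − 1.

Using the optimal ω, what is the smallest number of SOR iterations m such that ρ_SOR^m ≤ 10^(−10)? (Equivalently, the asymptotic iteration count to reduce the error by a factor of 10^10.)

½·tridiag(1,0,1) at n=69: λ_k = cos(kπ/70); max |λ| at k=1 ⇒ ρ_J = cos(π/70) ≈ 0.9989931.
√(1−ρ_J²) simplifies to sin(π/70) = 0.0448648.
[ω*] 2 ÷ (1 + 0.0448648) = 2 ÷ 1.0448648 = 1.9141232.
ρ_SOR = ω* − 1 ≈ 0.9141232.
For 10 digits: m = 10·ln10 / (−ln 0.9141232) = 23.0259/0.0897899 = 256.442; round up → m = 257.

m = 257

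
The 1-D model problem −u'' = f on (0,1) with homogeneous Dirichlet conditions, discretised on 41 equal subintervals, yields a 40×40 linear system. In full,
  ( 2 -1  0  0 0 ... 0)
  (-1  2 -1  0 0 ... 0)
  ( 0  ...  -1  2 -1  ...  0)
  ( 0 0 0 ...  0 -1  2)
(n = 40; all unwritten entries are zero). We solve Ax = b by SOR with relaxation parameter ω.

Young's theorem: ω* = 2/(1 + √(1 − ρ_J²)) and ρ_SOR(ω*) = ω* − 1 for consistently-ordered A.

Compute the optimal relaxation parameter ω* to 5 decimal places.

spectrum of D⁻¹(L+U) = {cos(kπ/41) : 1≤k≤40}; ρ_J = cos(π/41) = 0.99707.
1 − cos²(π/41) = sin²(π/41) ⇒ √(1−ρ_J²) = sin(π/41) = 0.076549.
[ω*] 2 ÷ (1 + 0.076549) = 2 ÷ 1.076549 = 1.85779.
ρ(B_{ω*}) = ω*−1 = 0.85779

ω* = 1.85779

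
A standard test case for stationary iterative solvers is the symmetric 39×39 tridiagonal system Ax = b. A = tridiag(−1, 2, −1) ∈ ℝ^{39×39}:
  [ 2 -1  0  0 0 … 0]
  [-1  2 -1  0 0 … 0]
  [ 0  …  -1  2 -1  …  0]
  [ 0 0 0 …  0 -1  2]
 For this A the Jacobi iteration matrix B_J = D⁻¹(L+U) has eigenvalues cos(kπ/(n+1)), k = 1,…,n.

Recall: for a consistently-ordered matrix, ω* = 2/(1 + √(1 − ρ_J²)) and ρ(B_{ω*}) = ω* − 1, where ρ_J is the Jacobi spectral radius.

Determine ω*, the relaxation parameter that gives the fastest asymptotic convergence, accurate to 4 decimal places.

ω* = 1.8545

With n=39, ρ(Jacobi) = cos(π/40) = 0.9969.
root = sin(π/40) = 0.07846  (since 1−cos² = sin²).
ω* = 2/(1+0.07846) = 1.8545
Hence ρ(B_{ω*}) = 1.8545 − 1 = 0.8545.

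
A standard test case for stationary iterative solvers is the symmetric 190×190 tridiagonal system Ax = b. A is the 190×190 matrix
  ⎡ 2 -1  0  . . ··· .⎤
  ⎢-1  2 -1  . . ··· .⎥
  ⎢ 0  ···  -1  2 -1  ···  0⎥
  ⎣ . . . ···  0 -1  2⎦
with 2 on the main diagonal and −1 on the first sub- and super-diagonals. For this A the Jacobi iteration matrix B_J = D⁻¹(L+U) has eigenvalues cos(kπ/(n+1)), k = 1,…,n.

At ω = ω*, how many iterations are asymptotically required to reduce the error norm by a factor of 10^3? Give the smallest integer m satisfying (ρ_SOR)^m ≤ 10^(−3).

m = 210

B_J for the 190×190 system has eigenvalues cos(kπ/191); ρ_J = cos(π/191) = 0.9998647.
root = sin(π/191) = 0.0164474  (since 1−cos² = sin²).
Young: ω* = 2/(1+√(1−ρ_J²)) = 2/(1+0.0164474) = 2/1.0164474 = 1.9676375.
ρ_SOR = ω* − 1 ≈ 0.9676375.
m ≥ 3·ln10 / (−ln 0.9676375) = 209.977; smallest integer m = 210.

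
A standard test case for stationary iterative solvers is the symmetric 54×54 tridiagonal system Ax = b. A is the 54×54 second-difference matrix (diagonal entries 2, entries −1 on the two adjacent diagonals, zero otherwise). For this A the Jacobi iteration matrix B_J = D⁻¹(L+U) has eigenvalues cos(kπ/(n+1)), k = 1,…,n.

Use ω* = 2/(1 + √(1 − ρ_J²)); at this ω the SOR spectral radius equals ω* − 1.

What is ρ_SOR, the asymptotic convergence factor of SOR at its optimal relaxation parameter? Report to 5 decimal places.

B_J for the 54×54 system has eigenvalues cos(kπ/55); ρ_J = cos(π/55) = 0.99837.
√(1 − cos²(π/55)) = sin(π/55) ≈ 0.057089.
[ω*] 2 ÷ (1 + 0.057089) = 2 ÷ 1.057089 = 1.89199.
ρ_SOR = ω* − 1 ≈ 0.89199.

ρ_SOR = 0.89199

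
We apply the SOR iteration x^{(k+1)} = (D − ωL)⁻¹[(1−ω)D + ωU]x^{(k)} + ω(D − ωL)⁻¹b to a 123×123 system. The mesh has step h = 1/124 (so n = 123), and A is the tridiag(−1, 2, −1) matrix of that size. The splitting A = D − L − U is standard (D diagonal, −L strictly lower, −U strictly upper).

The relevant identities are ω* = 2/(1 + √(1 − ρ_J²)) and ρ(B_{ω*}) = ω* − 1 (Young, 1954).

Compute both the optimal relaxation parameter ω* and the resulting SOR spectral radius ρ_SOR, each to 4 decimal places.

ω* = 1.9506, ρ_SOR = 0.9506

spectrum of D⁻¹(L+U) = {cos(kπ/124) : 1≤k≤123}; ρ_J = cos(π/124) = 0.9997.
√(1−ρ_J²) simplifies to sin(π/124) = 0.02533.
[ω*] 2 ÷ (1 + 0.02533) = 2 ÷ 1.02533 = 1.9506.
ρ_SOR = ω* − 1 = 1.9506 − 1 = 0.9506.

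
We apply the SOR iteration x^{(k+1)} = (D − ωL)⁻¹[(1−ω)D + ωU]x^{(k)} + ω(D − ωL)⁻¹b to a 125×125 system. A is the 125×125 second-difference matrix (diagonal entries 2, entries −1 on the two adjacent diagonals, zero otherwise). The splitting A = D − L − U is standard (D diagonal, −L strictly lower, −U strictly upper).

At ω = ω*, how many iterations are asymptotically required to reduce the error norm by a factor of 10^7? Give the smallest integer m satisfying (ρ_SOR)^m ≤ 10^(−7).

½·tridiag(1,0,1) at n=125: λ_k = cos(kπ/126); max |λ| at k=1 ⇒ ρ_J = cos(π/126) ≈ 0.9996892.
√(1 − cos²(π/126)) = sin(π/126) ≈ 0.0249307.
[ω*] 2 ÷ (1 + 0.0249307) = 2 ÷ 1.0249307 = 1.9513514.
ρ_SOR = ω* − 1 ≈ 0.9513514.
For 7 digits: m = 7·ln10 / (−ln 0.9513514) = 16.1181/0.0498718 = 323.191; round up → m = 324.

m = 324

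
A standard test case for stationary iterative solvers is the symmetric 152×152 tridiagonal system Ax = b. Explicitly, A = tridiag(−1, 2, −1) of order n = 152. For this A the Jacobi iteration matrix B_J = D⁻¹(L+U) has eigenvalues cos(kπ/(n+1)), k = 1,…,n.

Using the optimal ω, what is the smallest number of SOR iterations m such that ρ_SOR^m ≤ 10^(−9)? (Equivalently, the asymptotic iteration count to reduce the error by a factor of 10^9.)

ρ_J = max_k |cos(kπ/153)| = cos(π/153) = 0.9997892
√(1−ρ_J²) = |sin(π/153)| = 0.0205318
Then 2/(1+√(1−ρ_J²)) = 2/(1+0.0205318); ω* = 2/1.0205318 = 1.9597625.
At ω = 1.9597625 every |λ(B_ω)| = ω−1, so ρ_SOR = 0.9597625.
9·ln10 = 20.7233; −ln(0.9597625) = 0.0410694; m = ⌈20.7233/0.0410694⌉ = ⌈504.592⌉ = 505.

m = 505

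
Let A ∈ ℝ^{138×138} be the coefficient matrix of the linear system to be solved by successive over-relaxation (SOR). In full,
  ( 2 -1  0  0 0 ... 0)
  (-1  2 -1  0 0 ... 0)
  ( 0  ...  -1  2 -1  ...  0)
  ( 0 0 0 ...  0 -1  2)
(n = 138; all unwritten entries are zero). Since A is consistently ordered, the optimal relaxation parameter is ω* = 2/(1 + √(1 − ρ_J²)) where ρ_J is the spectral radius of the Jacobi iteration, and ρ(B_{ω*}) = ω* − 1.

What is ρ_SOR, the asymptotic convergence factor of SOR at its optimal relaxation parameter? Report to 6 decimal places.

[ρ_J] n=138: ρ(B_J) = cos(π/(n+1)) = cos(π/139) = 0.999745.
1 − cos²(π/139) = sin²(π/139) ⇒ √(1−ρ_J²) = sin(π/139) = 0.0225995.
ω* = 2 / (1 + 0.0225995) = 2 / 1.0225995 ≈ 1.955800.
[ρ_SOR] ω* − 1 = 0.955800.

ρ_SOR = 0.955800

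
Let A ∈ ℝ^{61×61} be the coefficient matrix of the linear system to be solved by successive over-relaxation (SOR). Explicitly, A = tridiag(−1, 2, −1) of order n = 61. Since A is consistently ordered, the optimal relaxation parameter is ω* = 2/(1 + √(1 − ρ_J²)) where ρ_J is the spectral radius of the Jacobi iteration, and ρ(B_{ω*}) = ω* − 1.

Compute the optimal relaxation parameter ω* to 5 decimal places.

B_J for the 61×61 system has eigenvalues cos(kπ/62); ρ_J = cos(π/62) = 0.99872.
root = sin(π/62) = 0.050649  (since 1−cos² = sin²).
ω* = 2 / (1 + 0.050649) = 2 / 1.050649 ≈ 1.90359.
ρ_SOR = ω* − 1 ≈ 0.90359.

ω* = 1.90359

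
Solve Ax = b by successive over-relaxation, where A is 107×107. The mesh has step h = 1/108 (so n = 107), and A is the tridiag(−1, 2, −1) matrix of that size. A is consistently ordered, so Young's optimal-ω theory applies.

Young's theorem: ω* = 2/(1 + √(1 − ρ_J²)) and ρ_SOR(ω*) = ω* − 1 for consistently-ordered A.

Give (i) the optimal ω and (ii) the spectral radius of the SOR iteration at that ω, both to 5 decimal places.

ω* = 1.94347, ρ_SOR = 0.94347

n=107: λ(B_J) = 1 − λ(A)/2 = cos(kπ/108); k=1 gives ρ_J = 0.99958.
root = sin(π/108) = 0.029085  (since 1−cos² = sin²).
Young: ω* = 2/(1+√(1−ρ_J²)) = 2/(1+0.029085) = 2/1.029085 = 1.94347.
and ρ(B_{ω*}) = 1.94347 − 1 = 0.94347.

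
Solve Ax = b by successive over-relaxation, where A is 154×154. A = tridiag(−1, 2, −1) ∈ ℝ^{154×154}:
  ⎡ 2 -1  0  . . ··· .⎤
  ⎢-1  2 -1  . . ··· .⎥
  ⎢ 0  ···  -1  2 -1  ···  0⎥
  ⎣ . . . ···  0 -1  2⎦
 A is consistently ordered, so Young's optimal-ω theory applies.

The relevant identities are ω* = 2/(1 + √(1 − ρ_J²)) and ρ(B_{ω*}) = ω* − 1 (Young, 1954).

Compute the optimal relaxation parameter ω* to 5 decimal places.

ω* = 1.96027

n=154: λ(B_J) = 1 − λ(A)/2 = cos(kπ/155); k=1 gives ρ_J = 0.99979.
√(1−ρ_J²) = |sin(π/155)| = 0.020267
Young: ω* = 2/(1+√(1−ρ_J²)) = 2/(1+0.020267) = 2/1.020267 = 1.96027.
ρ_SOR = ω* − 1 = 1.96027 − 1 = 0.96027.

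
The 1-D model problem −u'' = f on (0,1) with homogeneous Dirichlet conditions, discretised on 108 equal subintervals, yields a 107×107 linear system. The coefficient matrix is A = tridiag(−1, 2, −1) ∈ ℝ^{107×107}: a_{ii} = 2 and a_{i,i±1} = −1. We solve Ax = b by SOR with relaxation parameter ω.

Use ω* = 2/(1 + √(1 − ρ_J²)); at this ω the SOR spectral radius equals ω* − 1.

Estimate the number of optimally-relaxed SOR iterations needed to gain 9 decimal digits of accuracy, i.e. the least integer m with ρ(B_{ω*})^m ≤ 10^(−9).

m = 357

With n=107, ρ(Jacobi) = cos(π/108) = 0.9995770.
root = sin(π/108) = 0.0290847  (since 1−cos² = sin²).
ω* = 2/(1 + 0.0290847) = 2/1.0290847 = 1.9434746.
and ρ(B_{ω*}) = 1.9434746 − 1 = 0.9434746.
9·ln10 = 20.7233; −ln(0.9434746) = 0.0581858; m = ⌈20.7233/0.0581858⌉ = ⌈356.157⌉ = 357.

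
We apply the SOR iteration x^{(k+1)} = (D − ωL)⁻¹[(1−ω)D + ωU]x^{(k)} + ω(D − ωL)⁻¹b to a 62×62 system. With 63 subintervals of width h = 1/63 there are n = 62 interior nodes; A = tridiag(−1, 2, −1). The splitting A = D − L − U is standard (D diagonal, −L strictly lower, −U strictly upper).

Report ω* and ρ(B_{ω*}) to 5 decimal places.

n=62: λ(B_J) = 1 − λ(A)/2 = cos(kπ/63); k=1 gives ρ_J = 0.99876.
√(1−ρ_J²) = |sin(π/63)| = 0.049846
Young: ω* = 2/(1+√(1−ρ_J²)) = 2/(1+0.049846) = 2/1.049846 = 1.90504.
ρ_SOR = ω* − 1 ≈ 0.90504.

ω* = 1.90504, ρ_SOR = 0.90504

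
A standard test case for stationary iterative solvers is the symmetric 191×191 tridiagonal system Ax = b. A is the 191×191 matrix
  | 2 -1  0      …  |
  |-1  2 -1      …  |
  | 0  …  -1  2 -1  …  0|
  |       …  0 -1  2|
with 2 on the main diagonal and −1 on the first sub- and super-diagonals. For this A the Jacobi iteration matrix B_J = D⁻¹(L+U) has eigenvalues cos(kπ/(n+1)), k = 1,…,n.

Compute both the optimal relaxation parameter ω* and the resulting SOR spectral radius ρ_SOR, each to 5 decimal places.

With n=191, ρ(Jacobi) = cos(π/192) = 0.99987.
1 − cos²(π/192) = sin²(π/192) ⇒ √(1−ρ_J²) = sin(π/192) = 0.016362.
So ω* = 2/1.016362 = 1.96780 (Young).
ρ_SOR = ω* − 1 ≈ 0.96780.

ω* = 1.96780, ρ_SOR = 0.96780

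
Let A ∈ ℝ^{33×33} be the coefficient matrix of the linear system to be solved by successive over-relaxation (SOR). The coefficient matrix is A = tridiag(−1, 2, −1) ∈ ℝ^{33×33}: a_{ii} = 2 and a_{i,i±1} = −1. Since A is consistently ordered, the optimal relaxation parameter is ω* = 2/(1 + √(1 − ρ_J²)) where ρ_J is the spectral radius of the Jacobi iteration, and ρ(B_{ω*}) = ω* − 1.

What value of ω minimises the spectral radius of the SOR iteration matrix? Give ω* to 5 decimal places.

ω* = 1.83105

ρ_J = max_k |cos(kπ/34)| = cos(π/34) = 0.99573
√(1−ρ_J²) = |sin(π/34)| = 0.092268
ω* = 2 / (1 + 0.092268) = 2 / 1.092268 ≈ 1.83105.
ρ(B_{ω*}) = ω*−1 = 0.83105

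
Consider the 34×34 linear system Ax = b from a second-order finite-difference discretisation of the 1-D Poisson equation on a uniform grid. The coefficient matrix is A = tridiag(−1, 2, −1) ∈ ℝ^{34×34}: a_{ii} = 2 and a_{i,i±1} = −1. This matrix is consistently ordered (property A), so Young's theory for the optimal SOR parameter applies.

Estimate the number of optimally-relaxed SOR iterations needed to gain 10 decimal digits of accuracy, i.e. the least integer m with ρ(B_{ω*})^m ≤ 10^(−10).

½·tridiag(1,0,1) at n=34: λ_k = cos(kπ/35); max |λ| at k=1 ⇒ ρ_J = cos(π/35) ≈ 0.9959743.
√(1−ρ_J²) simplifies to sin(π/35) = 0.0896393.
Then 2/(1+√(1−ρ_J²)) = 2/(1+0.0896393); ω* = 2/1.0896393 = 1.8354698.
and ρ(B_{ω*}) = 1.8354698 − 1 = 0.8354698.
ρ_SOR^m ≤ 10^(−10) ⇔ m ≥ 10·ln10/(−ln 0.8354698) = 23.0259/0.179761 = 128.092; m = ⌈128.092⌉ = 129.

m = 129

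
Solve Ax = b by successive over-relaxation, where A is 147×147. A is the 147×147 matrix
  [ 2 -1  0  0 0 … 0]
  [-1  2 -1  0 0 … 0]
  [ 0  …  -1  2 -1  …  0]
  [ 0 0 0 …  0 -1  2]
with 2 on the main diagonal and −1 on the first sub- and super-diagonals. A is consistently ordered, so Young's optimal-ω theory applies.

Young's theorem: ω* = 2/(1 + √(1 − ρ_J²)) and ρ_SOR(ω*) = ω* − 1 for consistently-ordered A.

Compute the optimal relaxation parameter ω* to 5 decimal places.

ω* = 1.95843

spectrum of D⁻¹(L+U) = {cos(kπ/148) : 1≤k≤147}; ρ_J = cos(π/148) = 0.99977.
√(1−ρ_J²) = |sin(π/148)| = 0.021225
[ω*] 2 ÷ (1 + 0.021225) = 2 ÷ 1.021225 = 1.95843.
At ω = 1.95843 every |λ(B_ω)| = ω−1, so ρ_SOR = 0.95843.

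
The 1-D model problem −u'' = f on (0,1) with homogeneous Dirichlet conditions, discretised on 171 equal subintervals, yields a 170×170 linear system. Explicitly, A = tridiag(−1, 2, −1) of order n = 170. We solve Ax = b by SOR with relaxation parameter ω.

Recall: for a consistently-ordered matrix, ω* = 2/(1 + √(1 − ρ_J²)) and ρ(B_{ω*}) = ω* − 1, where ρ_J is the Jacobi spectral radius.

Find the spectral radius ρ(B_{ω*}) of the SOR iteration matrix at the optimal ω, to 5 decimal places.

ρ_SOR = 0.96392

ρ_J = max_k |cos(kπ/171)| = cos(π/171) = 0.99983
root = sin(π/171) = 0.018371  (since 1−cos² = sin²).
Young: ω* = 2/(1+√(1−ρ_J²)) = 2/(1+0.018371) = 2/1.018371 = 1.96392.
ρ_SOR = ω* − 1 ≈ 0.96392.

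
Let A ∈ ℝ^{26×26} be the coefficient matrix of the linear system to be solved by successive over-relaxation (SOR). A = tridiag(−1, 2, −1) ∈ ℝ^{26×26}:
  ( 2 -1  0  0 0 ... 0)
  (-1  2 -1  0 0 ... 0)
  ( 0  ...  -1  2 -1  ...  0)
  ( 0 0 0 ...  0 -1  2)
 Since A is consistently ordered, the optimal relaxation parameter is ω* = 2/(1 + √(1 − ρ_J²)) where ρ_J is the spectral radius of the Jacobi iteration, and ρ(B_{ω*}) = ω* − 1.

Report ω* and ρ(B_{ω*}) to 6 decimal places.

[ρ_J] n=26: ρ(B_J) = cos(π/(n+1)) = cos(π/27) = 0.993238.
√(1 − cos²(π/27)) = sin(π/27) ≈ 0.1160929.
[ω*] 2 ÷ (1 + 0.1160929) = 2 ÷ 1.1160929 = 1.791966.
ρ_SOR = ω* − 1 ≈ 0.791966.

ω* = 1.791966, ρ_SOR = 0.791966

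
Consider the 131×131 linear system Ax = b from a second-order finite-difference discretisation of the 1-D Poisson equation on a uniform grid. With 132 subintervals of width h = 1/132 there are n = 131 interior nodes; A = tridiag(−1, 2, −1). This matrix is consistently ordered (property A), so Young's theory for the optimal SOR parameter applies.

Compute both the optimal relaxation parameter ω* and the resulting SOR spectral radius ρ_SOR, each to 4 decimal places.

ω* = 1.9535, ρ_SOR = 0.9535

ρ_J = max_k |cos(kπ/132)| = cos(π/132) = 0.9997
√(1−ρ_J²) = |sin(π/132)| = 0.02380
ω* = 2/(1+0.02380) = 1.9535
Hence ρ(B_{ω*}) = 1.9535 − 1 = 0.9535.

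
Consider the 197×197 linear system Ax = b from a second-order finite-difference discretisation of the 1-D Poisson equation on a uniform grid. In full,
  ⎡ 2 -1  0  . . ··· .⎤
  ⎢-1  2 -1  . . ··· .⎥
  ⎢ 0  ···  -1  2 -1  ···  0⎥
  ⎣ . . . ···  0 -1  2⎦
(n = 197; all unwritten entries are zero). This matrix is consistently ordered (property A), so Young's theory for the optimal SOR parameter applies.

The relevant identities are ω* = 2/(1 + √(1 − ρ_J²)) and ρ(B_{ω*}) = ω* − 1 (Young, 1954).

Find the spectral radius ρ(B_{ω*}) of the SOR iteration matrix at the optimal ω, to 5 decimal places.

spectrum of D⁻¹(L+U) = {cos(kπ/198) : 1≤k≤197}; ρ_J = cos(π/198) = 0.99987.
√(1 − cos²(π/198)) = sin(π/198) ≈ 0.015866.
So ω* = 2/1.015866 = 1.96876 (Young).
[ρ_SOR] ω* − 1 = 0.96876.

ρ_SOR = 0.96876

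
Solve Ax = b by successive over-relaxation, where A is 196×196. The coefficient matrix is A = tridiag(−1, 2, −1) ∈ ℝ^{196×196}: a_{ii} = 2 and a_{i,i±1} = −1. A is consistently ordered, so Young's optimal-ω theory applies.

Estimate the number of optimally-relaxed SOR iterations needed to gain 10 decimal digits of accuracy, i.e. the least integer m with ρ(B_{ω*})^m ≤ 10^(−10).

m = 722

[ρ_J] n=196: ρ(B_J) = cos(π/(n+1)) = cos(π/197) = 0.9998728.
√(1−ρ_J²) simplifies to sin(π/197) = 0.0159465.
ω* = 2/(1+0.0159465) = 1.9686076
ρ_SOR = ω* − 1 = 1.9686076 − 1 = 0.9686076.
For 10 digits: m = 10·ln10 / (−ln 0.9686076) = 23.0259/0.0318957 = 721.912; round up → m = 722.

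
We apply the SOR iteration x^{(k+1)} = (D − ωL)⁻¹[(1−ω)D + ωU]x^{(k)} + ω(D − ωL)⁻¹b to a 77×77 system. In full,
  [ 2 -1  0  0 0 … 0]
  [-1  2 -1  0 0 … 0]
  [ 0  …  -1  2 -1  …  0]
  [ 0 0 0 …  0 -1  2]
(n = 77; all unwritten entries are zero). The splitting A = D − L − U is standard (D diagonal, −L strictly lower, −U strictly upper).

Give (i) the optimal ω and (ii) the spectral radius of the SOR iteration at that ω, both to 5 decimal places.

½·tridiag(1,0,1) at n=77: λ_k = cos(kπ/78); max |λ| at k=1 ⇒ ρ_J = cos(π/78) ≈ 0.99919.
√(1 − cos²(π/78)) = sin(π/78) ≈ 0.040266.
Young: ω* = 2/(1+√(1−ρ_J²)) = 2/(1+0.040266) = 2/1.040266 = 1.92259.
ρ_SOR = ω* − 1 = 1.92259 − 1 = 0.92259.

ω* = 1.92259, ρ_SOR = 0.92259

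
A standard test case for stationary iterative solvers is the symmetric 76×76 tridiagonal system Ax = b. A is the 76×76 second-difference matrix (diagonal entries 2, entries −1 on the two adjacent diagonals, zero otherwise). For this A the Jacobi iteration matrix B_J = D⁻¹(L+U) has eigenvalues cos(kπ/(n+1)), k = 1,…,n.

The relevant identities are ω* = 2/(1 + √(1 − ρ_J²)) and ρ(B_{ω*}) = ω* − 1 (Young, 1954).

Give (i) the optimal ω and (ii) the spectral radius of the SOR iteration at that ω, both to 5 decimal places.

ω* = 1.92162, ρ_SOR = 0.92162

With n=76, ρ(Jacobi) = cos(π/77) = 0.99917.
1 − cos²(π/77) = sin²(π/77) ⇒ √(1−ρ_J²) = sin(π/77) = 0.040789.
Then 2/(1+√(1−ρ_J²)) = 2/(1+0.040789); ω* = 2/1.040789 = 1.92162.
and ρ(B_{ω*}) = 1.92162 − 1 = 0.92162.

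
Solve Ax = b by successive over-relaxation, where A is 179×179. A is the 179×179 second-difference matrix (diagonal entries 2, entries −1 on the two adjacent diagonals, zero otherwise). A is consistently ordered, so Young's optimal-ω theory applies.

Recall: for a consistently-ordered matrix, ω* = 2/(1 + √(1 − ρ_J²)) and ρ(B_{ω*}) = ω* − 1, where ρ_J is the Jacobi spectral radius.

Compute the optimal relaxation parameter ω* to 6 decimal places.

ω* = 1.965694

spectrum of D⁻¹(L+U) = {cos(kπ/180) : 1≤k≤179}; ρ_J = cos(π/180) = 0.999848.
1 − cos²(π/180) = sin²(π/180) ⇒ √(1−ρ_J²) = sin(π/180) = 0.0174524.
[ω*] 2 ÷ (1 + 0.0174524) = 2 ÷ 1.0174524 = 1.965694.
ρ_SOR = ω* − 1 = 1.965694 − 1 = 0.965694.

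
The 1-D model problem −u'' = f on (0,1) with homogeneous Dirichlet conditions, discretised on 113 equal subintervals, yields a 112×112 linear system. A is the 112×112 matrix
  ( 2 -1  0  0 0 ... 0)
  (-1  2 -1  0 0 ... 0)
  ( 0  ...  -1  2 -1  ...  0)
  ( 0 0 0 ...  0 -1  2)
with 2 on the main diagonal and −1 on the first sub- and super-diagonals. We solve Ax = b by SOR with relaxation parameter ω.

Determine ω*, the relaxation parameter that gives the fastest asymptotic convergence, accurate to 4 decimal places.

ω* = 1.9459

ρ_J = max_k |cos(kπ/113)| = cos(π/113) = 0.9996
√(1−ρ_J²) = |sin(π/113)| = 0.02780
Young: ω* = 2/(1+√(1−ρ_J²)) = 2/(1+0.02780) = 2/1.02780 = 1.9459.
ρ_SOR = ω* − 1 = 1.9459 − 1 = 0.9459.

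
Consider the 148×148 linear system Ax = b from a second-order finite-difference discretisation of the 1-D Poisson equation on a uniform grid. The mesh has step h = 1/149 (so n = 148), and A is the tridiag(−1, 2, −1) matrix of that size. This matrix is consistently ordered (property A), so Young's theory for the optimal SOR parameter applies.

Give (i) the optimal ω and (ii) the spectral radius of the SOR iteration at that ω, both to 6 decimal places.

ω* = 1.958705, ρ_SOR = 0.958705

With n=148, ρ(Jacobi) = cos(π/149) = 0.999778.
root = sin(π/149) = 0.0210830  (since 1−cos² = sin²).
ω* = 2 / (1 + 0.0210830) = 2 / 1.0210830 ≈ 1.958705.
ρ(B_{ω*}) = ω*−1 = 0.958705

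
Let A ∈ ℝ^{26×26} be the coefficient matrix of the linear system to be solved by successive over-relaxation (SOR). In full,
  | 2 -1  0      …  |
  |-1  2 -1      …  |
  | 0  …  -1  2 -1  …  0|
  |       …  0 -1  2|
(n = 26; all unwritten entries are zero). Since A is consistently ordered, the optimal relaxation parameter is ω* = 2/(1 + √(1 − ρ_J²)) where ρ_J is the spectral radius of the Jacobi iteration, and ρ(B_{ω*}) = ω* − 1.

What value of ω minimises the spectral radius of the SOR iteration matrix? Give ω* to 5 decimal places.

[ρ_J] n=26: ρ(B_J) = cos(π/(n+1)) = cos(π/27) = 0.99324.
√(1 − cos²(π/27)) = sin(π/27) ≈ 0.116093.
Then 2/(1+√(1−ρ_J²)) = 2/(1+0.116093); ω* = 2/1.116093 = 1.79197.
[ρ_SOR] ω* − 1 = 0.79197.

ω* = 1.79197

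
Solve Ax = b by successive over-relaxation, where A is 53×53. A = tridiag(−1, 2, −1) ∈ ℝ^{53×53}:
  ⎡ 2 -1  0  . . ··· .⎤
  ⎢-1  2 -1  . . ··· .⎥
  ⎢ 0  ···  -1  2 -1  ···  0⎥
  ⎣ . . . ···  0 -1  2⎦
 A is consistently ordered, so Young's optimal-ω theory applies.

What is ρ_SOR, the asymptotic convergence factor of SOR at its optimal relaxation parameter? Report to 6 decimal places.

B_J for the 53×53 system has eigenvalues cos(kπ/54); ρ_J = cos(π/54) = 0.998308.
1 − cos²(π/54) = sin²(π/54) ⇒ √(1−ρ_J²) = sin(π/54) = 0.0581448.
ω* = 2/(1 + 0.0581448) = 2/1.0581448 = 1.890100.
At ω = 1.890100 every |λ(B_ω)| = ω−1, so ρ_SOR = 0.890100.

ρ_SOR = 0.890100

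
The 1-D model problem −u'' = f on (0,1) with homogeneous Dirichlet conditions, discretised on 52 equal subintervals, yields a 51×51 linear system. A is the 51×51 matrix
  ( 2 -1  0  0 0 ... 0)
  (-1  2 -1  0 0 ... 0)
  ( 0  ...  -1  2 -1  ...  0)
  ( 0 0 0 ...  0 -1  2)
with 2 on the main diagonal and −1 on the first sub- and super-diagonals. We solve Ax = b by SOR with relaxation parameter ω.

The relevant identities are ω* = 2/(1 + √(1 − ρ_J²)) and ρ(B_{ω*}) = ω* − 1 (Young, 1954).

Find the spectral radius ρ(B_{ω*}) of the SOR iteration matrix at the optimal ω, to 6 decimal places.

ρ_SOR = 0.886119

spectrum of D⁻¹(L+U) = {cos(kπ/52) : 1≤k≤51}; ρ_J = cos(π/52) = 0.998176.
root = sin(π/52) = 0.0603785  (since 1−cos² = sin²).
So ω* = 2/1.0603785 = 1.886119 (Young).
[ρ_SOR] ω* − 1 = 0.886119.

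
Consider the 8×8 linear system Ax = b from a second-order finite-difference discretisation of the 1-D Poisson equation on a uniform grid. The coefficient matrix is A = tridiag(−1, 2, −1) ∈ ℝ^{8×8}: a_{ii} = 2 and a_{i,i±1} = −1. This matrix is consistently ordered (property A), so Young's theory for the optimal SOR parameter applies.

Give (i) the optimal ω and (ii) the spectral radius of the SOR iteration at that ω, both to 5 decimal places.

ω* = 1.49029, ρ_SOR = 0.49029

n=8: λ(B_J) = 1 − λ(A)/2 = cos(kπ/9); k=1 gives ρ_J = 0.93969.
1 − cos²(π/9) = sin²(π/9) ⇒ √(1−ρ_J²) = sin(π/9) = 0.342020.
ω* = 2/(1 + 0.342020) = 2/1.342020 = 1.49029.
ρ(B_{ω*}) = ω*−1 = 0.49029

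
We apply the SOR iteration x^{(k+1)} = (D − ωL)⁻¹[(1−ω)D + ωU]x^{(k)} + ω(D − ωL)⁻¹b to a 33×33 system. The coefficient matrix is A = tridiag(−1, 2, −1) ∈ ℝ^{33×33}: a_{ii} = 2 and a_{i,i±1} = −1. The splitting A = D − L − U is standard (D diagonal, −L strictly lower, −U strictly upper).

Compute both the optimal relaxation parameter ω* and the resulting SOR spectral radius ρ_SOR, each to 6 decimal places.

ω* = 1.831052, ρ_SOR = 0.831052

B_J for the 33×33 system has eigenvalues cos(kπ/34); ρ_J = cos(π/34) = 0.995734.
√(1−ρ_J²) simplifies to sin(π/34) = 0.0922684.
Then 2/(1+√(1−ρ_J²)) = 2/(1+0.0922684); ω* = 2/1.0922684 = 1.831052.
ρ_SOR = ω* − 1 ≈ 0.831052.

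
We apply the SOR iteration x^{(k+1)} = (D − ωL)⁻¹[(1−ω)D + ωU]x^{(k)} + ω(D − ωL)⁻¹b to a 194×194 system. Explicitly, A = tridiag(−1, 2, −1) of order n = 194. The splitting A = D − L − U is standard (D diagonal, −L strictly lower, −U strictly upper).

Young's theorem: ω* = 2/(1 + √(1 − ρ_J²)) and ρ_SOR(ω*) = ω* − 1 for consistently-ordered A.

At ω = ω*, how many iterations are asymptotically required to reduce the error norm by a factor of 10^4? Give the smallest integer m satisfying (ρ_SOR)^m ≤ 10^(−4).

n=194: λ(B_J) = 1 − λ(A)/2 = cos(kπ/195); k=1 gives ρ_J = 0.9998702.
√(1−ρ_J²) = |sin(π/195)| = 0.0161100
Young: ω* = 2/(1+√(1−ρ_J²)) = 2/(1+0.0161100) = 2/1.0161100 = 1.9682908.
At ω = 1.9682908 every |λ(B_ω)| = ω−1, so ρ_SOR = 0.9682908.
For 4 digits: m = 4·ln10 / (−ln 0.9682908) = 9.21034/0.0322228 = 285.833; round up → m = 286.

m = 286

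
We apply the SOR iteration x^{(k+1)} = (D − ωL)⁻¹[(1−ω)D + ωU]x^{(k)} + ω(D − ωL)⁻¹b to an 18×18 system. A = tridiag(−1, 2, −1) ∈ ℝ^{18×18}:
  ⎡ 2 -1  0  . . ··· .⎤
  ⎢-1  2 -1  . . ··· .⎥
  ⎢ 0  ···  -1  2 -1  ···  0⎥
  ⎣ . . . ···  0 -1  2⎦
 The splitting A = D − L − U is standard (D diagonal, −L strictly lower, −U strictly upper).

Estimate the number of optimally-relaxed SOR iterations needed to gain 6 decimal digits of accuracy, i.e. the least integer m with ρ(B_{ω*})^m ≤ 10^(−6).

[ρ_J] n=18: ρ(B_J) = cos(π/(n+1)) = cos(π/19) = 0.9863613.
√(1−ρ_J²) simplifies to sin(π/19) = 0.1645946.
Young: ω* = 2/(1+√(1−ρ_J²)) = 2/(1+0.1645946) = 2/1.1645946 = 1.7173358.
Hence ρ(B_{ω*}) = 1.7173358 − 1 = 0.7173358.
m ≥ 6·ln10 / (−ln 0.7173358) = 41.587; smallest integer m = 42.

m = 42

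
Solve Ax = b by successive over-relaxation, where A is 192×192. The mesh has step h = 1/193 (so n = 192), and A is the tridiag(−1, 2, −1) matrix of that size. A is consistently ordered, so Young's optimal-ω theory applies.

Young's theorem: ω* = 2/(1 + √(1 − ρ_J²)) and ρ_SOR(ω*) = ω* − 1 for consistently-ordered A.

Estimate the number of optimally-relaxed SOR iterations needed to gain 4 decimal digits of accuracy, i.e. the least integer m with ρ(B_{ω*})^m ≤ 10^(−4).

m = 283

[ρ_J] n=192: ρ(B_J) = cos(π/(n+1)) = cos(π/193) = 0.9998675.
√(1 − cos²(π/193)) = sin(π/193) ≈ 0.0162770.
Young: ω* = 2/(1+√(1−ρ_J²)) = 2/(1+0.0162770) = 2/1.0162770 = 1.9679674.
[ρ_SOR] ω* − 1 = 0.9679674.
m ≥ 4·ln10 / (−ln 0.9679674) = 282.900; smallest integer m = 283.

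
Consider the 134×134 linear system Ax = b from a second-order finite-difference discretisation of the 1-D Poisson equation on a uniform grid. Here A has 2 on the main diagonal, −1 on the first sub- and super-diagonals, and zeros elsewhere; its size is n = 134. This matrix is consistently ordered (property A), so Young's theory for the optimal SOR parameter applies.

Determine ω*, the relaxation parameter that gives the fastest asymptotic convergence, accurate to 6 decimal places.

ω* = 1.954520

ρ_J = max_k |cos(kπ/135)| = cos(π/135) = 0.999729
√(1−ρ_J²) simplifies to sin(π/135) = 0.0232690.
So ω* = 2/1.0232690 = 1.954520 (Young).
At ω = 1.954520 every |λ(B_ω)| = ω−1, so ρ_SOR = 0.954520.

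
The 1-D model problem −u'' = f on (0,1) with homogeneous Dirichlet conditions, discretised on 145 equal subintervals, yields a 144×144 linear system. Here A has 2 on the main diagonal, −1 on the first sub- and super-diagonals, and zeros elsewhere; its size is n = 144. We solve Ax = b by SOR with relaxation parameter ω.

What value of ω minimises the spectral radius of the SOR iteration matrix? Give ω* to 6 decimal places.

½·tridiag(1,0,1) at n=144: λ_k = cos(kπ/145); max |λ| at k=1 ⇒ ρ_J = cos(π/145) ≈ 0.999765.
1 − cos²(π/145) = sin²(π/145) ⇒ √(1−ρ_J²) = sin(π/145) = 0.0216645.
Young: ω* = 2/(1+√(1−ρ_J²)) = 2/(1+0.0216645) = 2/1.0216645 = 1.957590.
ρ_SOR = ω* − 1 ≈ 0.957590.

ω* = 1.957590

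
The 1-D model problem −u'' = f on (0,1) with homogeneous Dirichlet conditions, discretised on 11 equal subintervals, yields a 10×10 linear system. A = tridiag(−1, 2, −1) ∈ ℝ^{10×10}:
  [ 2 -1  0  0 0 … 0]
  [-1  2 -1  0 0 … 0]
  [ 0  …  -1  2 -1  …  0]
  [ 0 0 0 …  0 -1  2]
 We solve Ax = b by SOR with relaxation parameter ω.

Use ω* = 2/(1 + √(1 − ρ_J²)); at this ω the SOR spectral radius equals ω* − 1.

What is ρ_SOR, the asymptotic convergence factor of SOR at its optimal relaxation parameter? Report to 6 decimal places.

ρ_SOR = 0.560388

With n=10, ρ(Jacobi) = cos(π/11) = 0.959493.
root = sin(π/11) = 0.2817326  (since 1−cos² = sin²).
ω* = 2/(1 + 0.2817326) = 2/1.2817326 = 1.560388.
[ρ_SOR] ω* − 1 = 0.560388.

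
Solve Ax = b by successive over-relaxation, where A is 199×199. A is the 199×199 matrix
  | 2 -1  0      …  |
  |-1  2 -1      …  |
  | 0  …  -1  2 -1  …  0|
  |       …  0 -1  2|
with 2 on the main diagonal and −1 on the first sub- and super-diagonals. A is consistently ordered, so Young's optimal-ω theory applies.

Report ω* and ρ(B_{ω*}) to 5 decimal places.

ω* = 1.96907, ρ_SOR = 0.96907

B_J for the 199×199 system has eigenvalues cos(kπ/200); ρ_J = cos(π/200) = 0.99988.
√(1 − cos²(π/200)) = sin(π/200) ≈ 0.015707.
ω* = 2 / (1 + 0.015707) = 2 / 1.015707 ≈ 1.96907.
ρ(B_{ω*}) = ω*−1 = 0.96907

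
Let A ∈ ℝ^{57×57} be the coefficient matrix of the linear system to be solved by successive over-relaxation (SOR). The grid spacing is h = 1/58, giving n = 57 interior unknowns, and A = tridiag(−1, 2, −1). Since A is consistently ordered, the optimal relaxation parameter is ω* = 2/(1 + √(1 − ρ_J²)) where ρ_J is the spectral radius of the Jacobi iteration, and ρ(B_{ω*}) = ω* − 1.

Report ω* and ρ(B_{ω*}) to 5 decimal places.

ω* = 1.89728, ρ_SOR = 0.89728

spectrum of D⁻¹(L+U) = {cos(kπ/58) : 1≤k≤57}; ρ_J = cos(π/58) = 0.99853.
√(1 − cos²(π/58)) = sin(π/58) ≈ 0.054139.
ω* = 2/(1+0.054139) = 1.89728
ρ_SOR = ω* − 1 = 1.89728 − 1 = 0.89728.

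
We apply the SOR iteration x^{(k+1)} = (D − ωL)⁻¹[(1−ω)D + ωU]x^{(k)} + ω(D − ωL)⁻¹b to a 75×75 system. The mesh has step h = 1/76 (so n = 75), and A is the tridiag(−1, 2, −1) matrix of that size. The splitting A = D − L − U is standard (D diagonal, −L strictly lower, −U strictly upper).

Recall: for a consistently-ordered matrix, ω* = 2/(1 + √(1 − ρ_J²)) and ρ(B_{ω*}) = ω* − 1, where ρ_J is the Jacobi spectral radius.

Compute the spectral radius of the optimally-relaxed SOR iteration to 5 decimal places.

spectrum of D⁻¹(L+U) = {cos(kπ/76) : 1≤k≤75}; ρ_J = cos(π/76) = 0.99915.
√(1−ρ_J²) simplifies to sin(π/76) = 0.041325.
So ω* = 2/1.041325 = 1.92063 (Young).
ρ_SOR = ω* − 1 ≈ 0.92063.

ρ_SOR = 0.92063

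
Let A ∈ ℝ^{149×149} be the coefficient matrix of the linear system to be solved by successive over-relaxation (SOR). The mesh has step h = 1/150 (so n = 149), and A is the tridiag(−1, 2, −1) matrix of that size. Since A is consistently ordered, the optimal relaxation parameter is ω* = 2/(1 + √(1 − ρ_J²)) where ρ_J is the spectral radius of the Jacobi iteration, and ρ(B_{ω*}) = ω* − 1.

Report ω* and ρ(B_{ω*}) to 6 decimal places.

spectrum of D⁻¹(L+U) = {cos(kπ/150) : 1≤k≤149}; ρ_J = cos(π/150) = 0.999781.
√(1−ρ_J²) = |sin(π/150)| = 0.0209424
ω* = 2 / (1 + 0.0209424) = 2 / 1.0209424 ≈ 1.958974.
ρ_SOR = ω* − 1 ≈ 0.958974.

ω* = 1.958974, ρ_SOR = 0.958974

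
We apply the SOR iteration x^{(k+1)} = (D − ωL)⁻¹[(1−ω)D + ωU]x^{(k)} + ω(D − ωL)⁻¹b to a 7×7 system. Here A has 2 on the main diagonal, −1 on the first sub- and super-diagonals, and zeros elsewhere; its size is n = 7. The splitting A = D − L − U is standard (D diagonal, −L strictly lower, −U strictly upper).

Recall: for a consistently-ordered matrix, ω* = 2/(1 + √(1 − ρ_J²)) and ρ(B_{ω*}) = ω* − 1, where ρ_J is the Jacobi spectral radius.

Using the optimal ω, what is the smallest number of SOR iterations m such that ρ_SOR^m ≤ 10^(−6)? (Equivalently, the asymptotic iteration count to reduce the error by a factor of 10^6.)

m = 18

n=7: λ(B_J) = 1 − λ(A)/2 = cos(kπ/8); k=1 gives ρ_J = 0.9238795.
√(1−ρ_J²) simplifies to sin(π/8) = 0.3826834.
ω* = 2/(1+0.3826834) = 1.4464627
ρ_SOR = ω* − 1 = 1.4464627 − 1 = 0.4464627.
ρ_SOR^m ≤ 10^(−6) ⇔ m ≥ 6·ln10/(−ln 0.4464627) = 13.8155/0.806399 = 17.132; m = ⌈17.132⌉ = 18.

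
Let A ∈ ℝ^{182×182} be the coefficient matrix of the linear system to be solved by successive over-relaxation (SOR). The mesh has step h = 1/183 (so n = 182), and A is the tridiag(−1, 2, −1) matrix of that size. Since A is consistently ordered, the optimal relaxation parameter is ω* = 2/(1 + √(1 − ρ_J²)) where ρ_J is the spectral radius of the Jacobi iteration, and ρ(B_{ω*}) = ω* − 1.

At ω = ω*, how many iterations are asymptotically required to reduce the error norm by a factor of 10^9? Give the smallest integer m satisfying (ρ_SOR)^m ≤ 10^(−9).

[ρ_J] n=182: ρ(B_J) = cos(π/(n+1)) = cos(π/183) = 0.9998526.
root = sin(π/183) = 0.0171663  (since 1−cos² = sin²).
So ω* = 2/1.0171663 = 1.9662468 (Young).
[ρ_SOR] ω* − 1 = 0.9662468.
For 9 digits: m = 9·ln10 / (−ln 0.9662468) = 20.7233/0.034336 = 603.544; round up → m = 604.

m = 604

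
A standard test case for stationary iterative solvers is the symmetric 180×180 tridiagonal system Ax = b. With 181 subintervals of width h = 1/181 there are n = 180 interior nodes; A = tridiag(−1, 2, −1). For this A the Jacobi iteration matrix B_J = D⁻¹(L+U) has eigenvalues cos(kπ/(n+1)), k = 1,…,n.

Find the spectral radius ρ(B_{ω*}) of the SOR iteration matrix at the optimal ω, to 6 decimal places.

ρ_J = max_k |cos(kπ/181)| = cos(π/181) = 0.999849
√(1 − cos²(π/181)) = sin(π/181) ≈ 0.0173560.
ω* = 2 / (1 + 0.0173560) = 2 / 1.0173560 ≈ 1.965880.
Hence ρ(B_{ω*}) = 1.965880 − 1 = 0.965880.

ρ_SOR = 0.965880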